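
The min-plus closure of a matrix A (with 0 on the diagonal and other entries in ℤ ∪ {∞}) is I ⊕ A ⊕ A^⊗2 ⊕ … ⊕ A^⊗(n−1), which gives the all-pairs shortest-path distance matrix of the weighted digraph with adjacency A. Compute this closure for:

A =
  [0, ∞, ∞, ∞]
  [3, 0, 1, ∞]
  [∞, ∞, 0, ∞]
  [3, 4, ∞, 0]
Closure =
  [0, ∞, ∞, ∞]
  [3, 0, 1, ∞]
  [∞, ∞, 0, ∞]
  [3, 4, 5, 0]

This is the Floyd-Warshall all-pairs shortest-path computation. For each intermediate vertex k = 0, 1, …, 3, update dist[i][j] ← min(dist[i][j], dist[i][k] + dist[k][j]). The final matrix gives, for each (i, j), the minimum total weight of any directed path from i to j (possibly empty when i = j).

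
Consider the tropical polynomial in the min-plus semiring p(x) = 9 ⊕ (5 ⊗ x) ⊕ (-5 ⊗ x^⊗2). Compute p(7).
p(7) = 9

A tropical monomial a ⊗ x^⊗i evaluates to a + i · x. Evaluating each term at x = 7:
  Term 0 contributes 9 + 0 · 7 = 9
  Term 1 contributes 5 + 1 · 7 = 12
  Term 2 contributes -5 + 2 · 7 = 9
p(7) = ⊕ of these = min[9, 12, 9] = 9.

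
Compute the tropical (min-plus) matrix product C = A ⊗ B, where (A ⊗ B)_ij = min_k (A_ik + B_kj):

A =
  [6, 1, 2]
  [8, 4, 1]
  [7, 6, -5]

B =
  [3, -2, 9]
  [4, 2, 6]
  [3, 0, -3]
A ⊗ B =
  [5, 2, -1]
  [4, 1, -2]
  [-2, -5, -8]

Apply the min-plus product entry-by-entry:
  C[0][0] = min over k of (A[0][0] + B[0][0] = 6 + 3 = 9, A[0][1] + B[1][0] = 1 + 4 = 5, A[0][2] + B[2][0] = 2 + 3 = 5) = 5 (attained at k = 1)
  C[0][1] = min over k of (A[0][0] + B[0][1] = 6 + -2 = 4, A[0][1] + B[1][1] = 1 + 2 = 3, A[0][2] + B[2][1] = 2 + 0 = 2) = 2 (attained at k = 2)
  C[0][2] = min over k of (A[0][0] + B[0][2] = 6 + 9 = 15, A[0][1] + B[1][2] = 1 + 6 = 7, A[0][2] + B[2][2] = 2 + -3 = -1) = -1 (attained at k = 2)
  C[1][0] = min over k of (A[1][0] + B[0][0] = 8 + 3 = 11, A[1][1] + B[1][0] = 4 + 4 = 8, A[1][2] + B[2][0] = 1 + 3 = 4) = 4 (attained at k = 2)
  C[1][1] = min over k of (A[1][0] + B[0][1] = 8 + -2 = 6, A[1][1] + B[1][1] = 4 + 2 = 6, A[1][2] + B[2][1] = 1 + 0 = 1) = 1 (attained at k = 2)
  C[1][2] = min over k of (A[1][0] + B[0][2] = 8 + 9 = 17, A[1][1] + B[1][2] = 4 + 6 = 10, A[1][2] + B[2][2] = 1 + -3 = -2) = -2 (attained at k = 2)
  C[2][0] = min over k of (A[2][0] + B[0][0] = 7 + 3 = 10, A[2][1] + B[1][0] = 6 + 4 = 10, A[2][2] + B[2][0] = -5 + 3 = -2) = -2 (attained at k = 2)
  C[2][1] = min over k of (A[2][0] + B[0][1] = 7 + -2 = 5, A[2][1] + B[1][1] = 6 + 2 = 8, A[2][2] + B[2][1] = -5 + 0 = -5) = -5 (attained at k = 2)
  C[2][2] = min over k of (A[2][0] + B[0][2] = 7 + 9 = 16, A[2][1] + B[1][2] = 6 + 6 = 12, A[2][2] + B[2][2] = -5 + -3 = -8) = -8 (attained at k = 2)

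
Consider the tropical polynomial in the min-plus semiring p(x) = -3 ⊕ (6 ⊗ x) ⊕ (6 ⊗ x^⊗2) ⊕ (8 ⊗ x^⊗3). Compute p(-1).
p(-1) = -3

A tropical monomial a ⊗ x^⊗i evaluates to a + i · x. Evaluating each term at x = -1:
  Term 0 contributes -3 + 0 · -1 = -3
  Term 1 contributes 6 + 1 · -1 = 5
  Term 2 contributes 6 + 2 · -1 = 4
  Term 3 contributes 8 + 3 · -1 = 5
p(-1) = ⊕ of these = min[-3, 5, 4, 5] = -3.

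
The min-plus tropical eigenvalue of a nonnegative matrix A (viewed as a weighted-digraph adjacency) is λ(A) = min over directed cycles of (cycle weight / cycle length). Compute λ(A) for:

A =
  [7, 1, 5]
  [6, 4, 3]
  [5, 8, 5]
λ(A) = 3

Enumerate directed cycles and compute their means (weight / length). Sample:
  cycle 0 → 0: weight = 7, length = 1, mean = 7/1 ≈ 7.000
  cycle 1 → 1: weight = 4, length = 1, mean = 4/1 ≈ 4.000
  cycle 2 → 2: weight = 5, length = 1, mean = 5/1 ≈ 5.000
  cycle 0 → 1 → 0: weight = 7, length = 2, mean = 7/2 ≈ 3.500
  cycle 0 → 2 → 0: weight = 10, length = 2, mean = 10/2 ≈ 5.000
  cycle 1 → 0 → 1: weight = 7, length = 2, mean = 7/2 ≈ 3.500
Minimum mean = 3.000, attained e.g. along the cycle 0 → 1 → 2 → 0 with weight 9 and length 3. So λ(A) = 9/3 = 3.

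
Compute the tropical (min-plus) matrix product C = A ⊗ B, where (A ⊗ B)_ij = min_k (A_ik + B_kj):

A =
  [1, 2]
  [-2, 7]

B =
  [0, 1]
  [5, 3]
A ⊗ B =
  [1, 2]
  [-2, -1]

Apply the min-plus product entry-by-entry:
  C[0][0] = min over k of (A[0][0] + B[0][0] = 1 + 0 = 1, A[0][1] + B[1][0] = 2 + 5 = 7) = 1 (attained at k = 0)
  C[0][1] = min over k of (A[0][0] + B[0][1] = 1 + 1 = 2, A[0][1] + B[1][1] = 2 + 3 = 5) = 2 (attained at k = 0)
  C[1][0] = min over k of (A[1][0] + B[0][0] = -2 + 0 = -2, A[1][1] + B[1][0] = 7 + 5 = 12) = -2 (attained at k = 0)
  C[1][1] = min over k of (A[1][0] + B[0][1] = -2 + 1 = -1, A[1][1] + B[1][1] = 7 + 3 = 10) = -1 (attained at k = 0)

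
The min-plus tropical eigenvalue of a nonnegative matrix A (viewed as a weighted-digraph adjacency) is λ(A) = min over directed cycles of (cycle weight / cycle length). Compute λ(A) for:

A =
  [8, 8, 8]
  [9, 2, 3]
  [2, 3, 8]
λ(A) = 2

Enumerate directed cycles and compute their means (weight / length). Sample:
  cycle 0 → 0: weight = 8, length = 1, mean = 8/1 ≈ 8.000
  cycle 1 → 1: weight = 2, length = 1, mean = 2/1 ≈ 2.000
  cycle 2 → 2: weight = 8, length = 1, mean = 8/1 ≈ 8.000
  cycle 0 → 1 → 0: weight = 17, length = 2, mean = 17/2 ≈ 8.500
  cycle 0 → 2 → 0: weight = 10, length = 2, mean = 10/2 ≈ 5.000
  cycle 1 → 0 → 1: weight = 17, length = 2, mean = 17/2 ≈ 8.500
Minimum mean = 2.000, attained e.g. along the cycle 1 → 1 with weight 2 and length 1. So λ(A) = 2/1 = 2.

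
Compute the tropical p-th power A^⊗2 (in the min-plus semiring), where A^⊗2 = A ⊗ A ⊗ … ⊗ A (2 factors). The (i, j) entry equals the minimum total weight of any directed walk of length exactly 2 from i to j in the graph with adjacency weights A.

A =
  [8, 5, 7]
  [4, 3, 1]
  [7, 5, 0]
A^⊗2 =
  [9, 8, 6]
  [7, 6, 1]
  [7, 5, 0]

Each entry (A^⊗2)_ij equals the minimum over all length-2 walks i = v_0 → v_1 → … → v_2 = j of Σ_t A[v_t][v_{t+1}]. For example, for (i, j) = (0, 2) we minimise over 3 possible intermediate vertex sequences; the minimum is 6, attained along the walk 0 → 1 → 2.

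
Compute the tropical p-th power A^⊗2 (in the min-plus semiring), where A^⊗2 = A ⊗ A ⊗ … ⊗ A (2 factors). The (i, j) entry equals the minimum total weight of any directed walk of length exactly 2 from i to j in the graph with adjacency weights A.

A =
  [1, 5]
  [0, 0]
A^⊗2 =
  [2, 5]
  [0, 0]

Each entry (A^⊗2)_ij equals the minimum over all length-2 walks i = v_0 → v_1 → … → v_2 = j of Σ_t A[v_t][v_{t+1}]. For example, for (i, j) = (0, 1) we minimise over 2 possible intermediate vertex sequences; the minimum is 5, attained along the walk 0 → 1 → 1.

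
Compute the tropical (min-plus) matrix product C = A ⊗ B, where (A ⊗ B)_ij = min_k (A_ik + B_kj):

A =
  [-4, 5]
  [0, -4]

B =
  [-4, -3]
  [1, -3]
A ⊗ B =
  [-8, -7]
  [-4, -7]

Apply the min-plus product entry-by-entry:
  C[0][0] = min over k of (A[0][0] + B[0][0] = -4 + -4 = -8, A[0][1] + B[1][0] = 5 + 1 = 6) = -8 (attained at k = 0)
  C[0][1] = min over k of (A[0][0] + B[0][1] = -4 + -3 = -7, A[0][1] + B[1][1] = 5 + -3 = 2) = -7 (attained at k = 0)
  C[1][0] = min over k of (A[1][0] + B[0][0] = 0 + -4 = -4, A[1][1] + B[1][0] = -4 + 1 = -3) = -4 (attained at k = 0)
  C[1][1] = min over k of (A[1][0] + B[0][1] = 0 + -3 = -3, A[1][1] + B[1][1] = -4 + -3 = -7) = -7 (attained at k = 1)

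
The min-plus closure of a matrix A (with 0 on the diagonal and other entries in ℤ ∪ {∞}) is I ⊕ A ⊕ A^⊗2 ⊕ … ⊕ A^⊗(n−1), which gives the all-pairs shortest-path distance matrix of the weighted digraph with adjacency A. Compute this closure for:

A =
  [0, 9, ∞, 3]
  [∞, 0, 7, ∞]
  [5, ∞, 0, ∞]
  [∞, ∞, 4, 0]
Closure =
  [0, 9, 7, 3]
  [12, 0, 7, 15]
  [5, 14, 0, 8]
  [9, 18, 4, 0]

This is the Floyd-Warshall all-pairs shortest-path computation. For each intermediate vertex k = 0, 1, …, 3, update dist[i][j] ← min(dist[i][j], dist[i][k] + dist[k][j]). The final matrix gives, for each (i, j), the minimum total weight of any directed path from i to j (possibly empty when i = j).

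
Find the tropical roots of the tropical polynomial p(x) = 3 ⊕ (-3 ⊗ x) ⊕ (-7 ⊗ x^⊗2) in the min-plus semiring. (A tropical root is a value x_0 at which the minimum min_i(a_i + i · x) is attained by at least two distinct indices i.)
Roots: {4, 6}

Each tropical root is a break point of the lower envelope of the lines y = a_i + i · x (there are 3 lines, with slopes 0, 1, ..., 2). Only the lines that attain the minimum somewhere contribute to roots; other lines are dominated. Here the surviving (envelope) indices are i = 2, i = 1, i = 0.
Intersections between consecutive envelope lines give the roots: for adjacent envelope indices i < j the intersection is x = (a_i − a_j) / (j − i). Reading off the sorted break points: {4, 6}.
Verification: at each break x_0, at least two indices attain the minimum of min_i(a_i + i · x_0).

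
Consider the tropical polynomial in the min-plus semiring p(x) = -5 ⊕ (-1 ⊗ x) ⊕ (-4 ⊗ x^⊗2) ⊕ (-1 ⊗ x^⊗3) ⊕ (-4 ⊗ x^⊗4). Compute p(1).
p(1) = -5

A tropical monomial a ⊗ x^⊗i evaluates to a + i · x. Evaluating each term at x = 1:
  Term 0 contributes -5 + 0 · 1 = -5
  Term 1 contributes -1 + 1 · 1 = 0
  Term 2 contributes -4 + 2 · 1 = -2
  Term 3 contributes -1 + 3 · 1 = 2
  Term 4 contributes -4 + 4 · 1 = 0
p(1) = ⊕ of these = min[-5, 0, -2, 2, 0] = -5.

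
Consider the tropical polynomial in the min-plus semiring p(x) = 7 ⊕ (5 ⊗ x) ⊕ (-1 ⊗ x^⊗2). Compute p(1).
p(1) = 1

A tropical monomial a ⊗ x^⊗i evaluates to a + i · x. Evaluating each term at x = 1:
  Term 0 contributes 7 + 0 · 1 = 7
  Term 1 contributes 5 + 1 · 1 = 6
  Term 2 contributes -1 + 2 · 1 = 1
p(1) = ⊕ of these = min[7, 6, 1] = 1.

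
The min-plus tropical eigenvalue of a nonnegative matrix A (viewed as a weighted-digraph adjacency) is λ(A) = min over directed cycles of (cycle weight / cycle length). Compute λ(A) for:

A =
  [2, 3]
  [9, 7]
λ(A) = 2

Enumerate directed cycles and compute their means (weight / length). Sample:
  cycle 0 → 0: weight = 2, length = 1, mean = 2/1 ≈ 2.000
  cycle 1 → 1: weight = 7, length = 1, mean = 7/1 ≈ 7.000
  cycle 0 → 1 → 0: weight = 12, length = 2, mean = 12/2 ≈ 6.000
  cycle 1 → 0 → 1: weight = 12, length = 2, mean = 12/2 ≈ 6.000
Minimum mean = 2.000, attained e.g. along the cycle 0 → 0 with weight 2 and length 1. So λ(A) = 2/1 = 2.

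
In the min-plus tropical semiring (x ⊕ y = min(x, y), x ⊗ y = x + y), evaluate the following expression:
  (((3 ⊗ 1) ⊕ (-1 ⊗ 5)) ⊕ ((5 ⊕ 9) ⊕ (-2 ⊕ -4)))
(((3 ⊗ 1) ⊕ (-1 ⊗ 5)) ⊕ ((5 ⊕ 9) ⊕ (-2 ⊕ -4))) = -4

Expand innermost to outermost. Recall ⊕ takes the minimum of its arguments and ⊗ takes their sum. Working out the expression (((3 ⊗ 1) ⊕ (-1 ⊗ 5)) ⊕ ((5 ⊕ 9) ⊕ (-2 ⊕ -4))) gives -4.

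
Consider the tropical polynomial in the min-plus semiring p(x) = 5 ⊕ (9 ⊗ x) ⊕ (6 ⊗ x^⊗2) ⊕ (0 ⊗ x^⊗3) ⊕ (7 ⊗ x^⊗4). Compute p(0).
p(0) = 0

A tropical monomial a ⊗ x^⊗i evaluates to a + i · x. Evaluating each term at x = 0:
  Term 0 contributes 5 + 0 · 0 = 5
  Term 1 contributes 9 + 1 · 0 = 9
  Term 2 contributes 6 + 2 · 0 = 6
  Term 3 contributes 0 + 3 · 0 = 0
  Term 4 contributes 7 + 4 · 0 = 7
p(0) = ⊕ of these = min[5, 9, 6, 0, 7] = 0.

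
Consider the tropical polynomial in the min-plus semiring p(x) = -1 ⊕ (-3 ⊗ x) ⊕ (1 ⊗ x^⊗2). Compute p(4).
p(4) = -1

A tropical monomial a ⊗ x^⊗i evaluates to a + i · x. Evaluating each term at x = 4:
  Term 0 contributes -1 + 0 · 4 = -1
  Term 1 contributes -3 + 1 · 4 = 1
  Term 2 contributes 1 + 2 · 4 = 9
p(4) = ⊕ of these = min[-1, 1, 9] = -1.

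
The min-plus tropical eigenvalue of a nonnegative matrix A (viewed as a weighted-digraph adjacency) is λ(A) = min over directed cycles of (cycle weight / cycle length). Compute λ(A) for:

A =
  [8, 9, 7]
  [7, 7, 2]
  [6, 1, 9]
λ(A) = 3/2

Enumerate directed cycles and compute their means (weight / length). Sample:
  cycle 0 → 0: weight = 8, length = 1, mean = 8/1 ≈ 8.000
  cycle 1 → 1: weight = 7, length = 1, mean = 7/1 ≈ 7.000
  cycle 2 → 2: weight = 9, length = 1, mean = 9/1 ≈ 9.000
  cycle 0 → 1 → 0: weight = 16, length = 2, mean = 16/2 ≈ 8.000
  cycle 0 → 2 → 0: weight = 13, length = 2, mean = 13/2 ≈ 6.500
  cycle 1 → 0 → 1: weight = 16, length = 2, mean = 16/2 ≈ 8.000
Minimum mean = 1.500, attained e.g. along the cycle 1 → 2 → 1 with weight 3 and length 2. So λ(A) = 3/2 = 3/2.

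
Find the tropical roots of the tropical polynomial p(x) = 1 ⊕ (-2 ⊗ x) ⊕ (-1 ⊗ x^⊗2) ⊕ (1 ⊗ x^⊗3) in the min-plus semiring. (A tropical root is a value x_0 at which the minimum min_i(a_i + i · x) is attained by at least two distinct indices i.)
Roots: {-2, -1, 3}

Each tropical root is a break point of the lower envelope of the lines y = a_i + i · x (there are 4 lines, with slopes 0, 1, ..., 3). Only the lines that attain the minimum somewhere contribute to roots; other lines are dominated. Here the surviving (envelope) indices are i = 3, i = 2, i = 1, i = 0.
Intersections between consecutive envelope lines give the roots: for adjacent envelope indices i < j the intersection is x = (a_i − a_j) / (j − i). Reading off the sorted break points: {-2, -1, 3}.
Verification: at each break x_0, at least two indices attain the minimum of min_i(a_i + i · x_0).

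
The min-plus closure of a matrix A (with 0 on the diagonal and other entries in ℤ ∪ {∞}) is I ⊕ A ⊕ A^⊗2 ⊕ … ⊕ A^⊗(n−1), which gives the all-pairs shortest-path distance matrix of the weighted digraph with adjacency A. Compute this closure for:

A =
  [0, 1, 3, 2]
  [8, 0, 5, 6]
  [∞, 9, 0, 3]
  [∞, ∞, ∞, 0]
Closure =
  [0, 1, 3, 2]
  [8, 0, 5, 6]
  [17, 9, 0, 3]
  [∞, ∞, ∞, 0]

This is the Floyd-Warshall all-pairs shortest-path computation. For each intermediate vertex k = 0, 1, …, 3, update dist[i][j] ← min(dist[i][j], dist[i][k] + dist[k][j]). The final matrix gives, for each (i, j), the minimum total weight of any directed path from i to j (possibly empty when i = j).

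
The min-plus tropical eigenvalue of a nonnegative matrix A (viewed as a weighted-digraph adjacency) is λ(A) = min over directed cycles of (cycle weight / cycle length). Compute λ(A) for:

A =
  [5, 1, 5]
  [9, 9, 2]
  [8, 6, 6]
λ(A) = 11/3

Enumerate directed cycles and compute their means (weight / length). Sample:
  cycle 0 → 0: weight = 5, length = 1, mean = 5/1 ≈ 5.000
  cycle 1 → 1: weight = 9, length = 1, mean = 9/1 ≈ 9.000
  cycle 2 → 2: weight = 6, length = 1, mean = 6/1 ≈ 6.000
  cycle 0 → 1 → 0: weight = 10, length = 2, mean = 10/2 ≈ 5.000
  cycle 0 → 2 → 0: weight = 13, length = 2, mean = 13/2 ≈ 6.500
  cycle 1 → 0 → 1: weight = 10, length = 2, mean = 10/2 ≈ 5.000
Minimum mean = 3.667, attained e.g. along the cycle 0 → 1 → 2 → 0 with weight 11 and length 3. So λ(A) = 11/3 = 11/3.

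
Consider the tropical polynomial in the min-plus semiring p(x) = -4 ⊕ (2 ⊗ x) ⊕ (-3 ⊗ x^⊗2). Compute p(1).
p(1) = -4

A tropical monomial a ⊗ x^⊗i evaluates to a + i · x. Evaluating each term at x = 1:
  Term 0 contributes -4 + 0 · 1 = -4
  Term 1 contributes 2 + 1 · 1 = 3
  Term 2 contributes -3 + 2 · 1 = -1
p(1) = ⊕ of these = min[-4, 3, -1] = -4.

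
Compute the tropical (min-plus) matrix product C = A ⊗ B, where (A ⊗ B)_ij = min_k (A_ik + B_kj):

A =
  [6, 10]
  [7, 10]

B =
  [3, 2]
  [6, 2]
A ⊗ B =
  [9, 8]
  [10, 9]

Apply the min-plus product entry-by-entry:
  C[0][0] = min over k of (A[0][0] + B[0][0] = 6 + 3 = 9, A[0][1] + B[1][0] = 10 + 6 = 16) = 9 (attained at k = 0)
  C[0][1] = min over k of (A[0][0] + B[0][1] = 6 + 2 = 8, A[0][1] + B[1][1] = 10 + 2 = 12) = 8 (attained at k = 0)
  C[1][0] = min over k of (A[1][0] + B[0][0] = 7 + 3 = 10, A[1][1] + B[1][0] = 10 + 6 = 16) = 10 (attained at k = 0)
  C[1][1] = min over k of (A[1][0] + B[0][1] = 7 + 2 = 9, A[1][1] + B[1][1] = 10 + 2 = 12) = 9 (attained at k = 0)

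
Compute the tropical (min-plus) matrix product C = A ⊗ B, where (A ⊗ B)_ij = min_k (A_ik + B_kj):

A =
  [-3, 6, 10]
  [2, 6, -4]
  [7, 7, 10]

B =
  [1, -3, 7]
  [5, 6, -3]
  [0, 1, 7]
A ⊗ B =
  [-2, -6, 3]
  [-4, -3, 3]
  [8, 4, 4]

Apply the min-plus product entry-by-entry:
  C[0][0] = min over k of (A[0][0] + B[0][0] = -3 + 1 = -2, A[0][1] + B[1][0] = 6 + 5 = 11, A[0][2] + B[2][0] = 10 + 0 = 10) = -2 (attained at k = 0)
  C[0][1] = min over k of (A[0][0] + B[0][1] = -3 + -3 = -6, A[0][1] + B[1][1] = 6 + 6 = 12, A[0][2] + B[2][1] = 10 + 1 = 11) = -6 (attained at k = 0)
  C[0][2] = min over k of (A[0][0] + B[0][2] = -3 + 7 = 4, A[0][1] + B[1][2] = 6 + -3 = 3, A[0][2] + B[2][2] = 10 + 7 = 17) = 3 (attained at k = 1)
  C[1][0] = min over k of (A[1][0] + B[0][0] = 2 + 1 = 3, A[1][1] + B[1][0] = 6 + 5 = 11, A[1][2] + B[2][0] = -4 + 0 = -4) = -4 (attained at k = 2)
  C[1][1] = min over k of (A[1][0] + B[0][1] = 2 + -3 = -1, A[1][1] + B[1][1] = 6 + 6 = 12, A[1][2] + B[2][1] = -4 + 1 = -3) = -3 (attained at k = 2)
  C[1][2] = min over k of (A[1][0] + B[0][2] = 2 + 7 = 9, A[1][1] + B[1][2] = 6 + -3 = 3, A[1][2] + B[2][2] = -4 + 7 = 3) = 3 (attained at k = 1)
  C[2][0] = min over k of (A[2][0] + B[0][0] = 7 + 1 = 8, A[2][1] + B[1][0] = 7 + 5 = 12, A[2][2] + B[2][0] = 10 + 0 = 10) = 8 (attained at k = 0)
  C[2][1] = min over k of (A[2][0] + B[0][1] = 7 + -3 = 4, A[2][1] + B[1][1] = 7 + 6 = 13, A[2][2] + B[2][1] = 10 + 1 = 11) = 4 (attained at k = 0)
  C[2][2] = min over k of (A[2][0] + B[0][2] = 7 + 7 = 14, A[2][1] + B[1][2] = 7 + -3 = 4, A[2][2] + B[2][2] = 10 + 7 = 17) = 4 (attained at k = 1)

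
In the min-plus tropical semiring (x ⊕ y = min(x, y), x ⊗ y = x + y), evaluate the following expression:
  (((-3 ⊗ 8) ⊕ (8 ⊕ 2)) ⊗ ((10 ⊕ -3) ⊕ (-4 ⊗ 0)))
(((-3 ⊗ 8) ⊕ (8 ⊕ 2)) ⊗ ((10 ⊕ -3) ⊕ (-4 ⊗ 0))) = -2

Expand innermost to outermost. Recall ⊕ takes the minimum of its arguments and ⊗ takes their sum. Working out the expression (((-3 ⊗ 8) ⊕ (8 ⊕ 2)) ⊗ ((10 ⊕ -3) ⊕ (-4 ⊗ 0))) gives -2.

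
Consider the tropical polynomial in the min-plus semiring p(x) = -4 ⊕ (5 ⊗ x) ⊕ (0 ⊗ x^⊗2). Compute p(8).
p(8) = -4

A tropical monomial a ⊗ x^⊗i evaluates to a + i · x. Evaluating each term at x = 8:
  Term 0 contributes -4 + 0 · 8 = -4
  Term 1 contributes 5 + 1 · 8 = 13
  Term 2 contributes 0 + 2 · 8 = 16
p(8) = ⊕ of these = min[-4, 13, 16] = -4.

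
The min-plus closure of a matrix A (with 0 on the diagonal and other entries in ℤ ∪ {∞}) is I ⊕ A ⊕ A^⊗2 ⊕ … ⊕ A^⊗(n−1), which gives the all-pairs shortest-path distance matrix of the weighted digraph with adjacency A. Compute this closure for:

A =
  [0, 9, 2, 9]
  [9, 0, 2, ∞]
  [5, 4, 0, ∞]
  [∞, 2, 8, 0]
Closure =
  [0, 6, 2, 9]
  [7, 0, 2, 16]
  [5, 4, 0, 14]
  [9, 2, 4, 0]

This is the Floyd-Warshall all-pairs shortest-path computation. For each intermediate vertex k = 0, 1, …, 3, update dist[i][j] ← min(dist[i][j], dist[i][k] + dist[k][j]). The final matrix gives, for each (i, j), the minimum total weight of any directed path from i to j (possibly empty when i = j).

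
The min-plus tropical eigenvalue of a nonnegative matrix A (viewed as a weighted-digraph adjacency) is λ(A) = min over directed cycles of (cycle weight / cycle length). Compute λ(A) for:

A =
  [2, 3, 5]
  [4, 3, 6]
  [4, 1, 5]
λ(A) = 2

Enumerate directed cycles and compute their means (weight / length). Sample:
  cycle 0 → 0: weight = 2, length = 1, mean = 2/1 ≈ 2.000
  cycle 1 → 1: weight = 3, length = 1, mean = 3/1 ≈ 3.000
  cycle 2 → 2: weight = 5, length = 1, mean = 5/1 ≈ 5.000
  cycle 0 → 1 → 0: weight = 7, length = 2, mean = 7/2 ≈ 3.500
  cycle 0 → 2 → 0: weight = 9, length = 2, mean = 9/2 ≈ 4.500
  cycle 1 → 0 → 1: weight = 7, length = 2, mean = 7/2 ≈ 3.500
Minimum mean = 2.000, attained e.g. along the cycle 0 → 0 with weight 2 and length 1. So λ(A) = 2/1 = 2.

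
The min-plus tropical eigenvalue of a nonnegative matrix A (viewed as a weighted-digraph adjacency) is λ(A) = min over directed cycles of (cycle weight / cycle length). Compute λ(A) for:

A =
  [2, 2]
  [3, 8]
λ(A) = 2

Enumerate directed cycles and compute their means (weight / length). Sample:
  cycle 0 → 0: weight = 2, length = 1, mean = 2/1 ≈ 2.000
  cycle 1 → 1: weight = 8, length = 1, mean = 8/1 ≈ 8.000
  cycle 0 → 1 → 0: weight = 5, length = 2, mean = 5/2 ≈ 2.500
  cycle 1 → 0 → 1: weight = 5, length = 2, mean = 5/2 ≈ 2.500
Minimum mean = 2.000, attained e.g. along the cycle 0 → 0 with weight 2 and length 1. So λ(A) = 2/1 = 2.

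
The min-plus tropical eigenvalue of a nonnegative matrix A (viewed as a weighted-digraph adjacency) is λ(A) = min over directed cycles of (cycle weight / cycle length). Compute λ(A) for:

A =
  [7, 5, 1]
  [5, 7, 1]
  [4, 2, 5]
λ(A) = 3/2

Enumerate directed cycles and compute their means (weight / length). Sample:
  cycle 0 → 0: weight = 7, length = 1, mean = 7/1 ≈ 7.000
  cycle 1 → 1: weight = 7, length = 1, mean = 7/1 ≈ 7.000
  cycle 2 → 2: weight = 5, length = 1, mean = 5/1 ≈ 5.000
  cycle 0 → 1 → 0: weight = 10, length = 2, mean = 10/2 ≈ 5.000
  cycle 0 → 2 → 0: weight = 5, length = 2, mean = 5/2 ≈ 2.500
  cycle 1 → 0 → 1: weight = 10, length = 2, mean = 10/2 ≈ 5.000
Minimum mean = 1.500, attained e.g. along the cycle 1 → 2 → 1 with weight 3 and length 2. So λ(A) = 3/2 = 3/2.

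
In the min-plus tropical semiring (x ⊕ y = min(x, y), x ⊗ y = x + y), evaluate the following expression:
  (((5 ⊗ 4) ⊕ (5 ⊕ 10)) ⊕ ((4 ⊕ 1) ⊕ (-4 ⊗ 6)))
(((5 ⊗ 4) ⊕ (5 ⊕ 10)) ⊕ ((4 ⊕ 1) ⊕ (-4 ⊗ 6))) = 1

Expand innermost to outermost. Recall ⊕ takes the minimum of its arguments and ⊗ takes their sum. Working out the expression (((5 ⊗ 4) ⊕ (5 ⊕ 10)) ⊕ ((4 ⊕ 1) ⊕ (-4 ⊗ 6))) gives 1.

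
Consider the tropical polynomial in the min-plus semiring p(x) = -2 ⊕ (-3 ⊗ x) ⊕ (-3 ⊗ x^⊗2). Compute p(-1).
p(-1) = -5

A tropical monomial a ⊗ x^⊗i evaluates to a + i · x. Evaluating each term at x = -1:
  Term 0 contributes -2 + 0 · -1 = -2
  Term 1 contributes -3 + 1 · -1 = -4
  Term 2 contributes -3 + 2 · -1 = -5
p(-1) = ⊕ of these = min[-2, -4, -5] = -5.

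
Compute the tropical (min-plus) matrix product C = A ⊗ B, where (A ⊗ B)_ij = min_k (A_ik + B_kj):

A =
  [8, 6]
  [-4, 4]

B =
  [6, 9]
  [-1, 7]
A ⊗ B =
  [5, 13]
  [2, 5]

Apply the min-plus product entry-by-entry:
  C[0][0] = min over k of (A[0][0] + B[0][0] = 8 + 6 = 14, A[0][1] + B[1][0] = 6 + -1 = 5) = 5 (attained at k = 1)
  C[0][1] = min over k of (A[0][0] + B[0][1] = 8 + 9 = 17, A[0][1] + B[1][1] = 6 + 7 = 13) = 13 (attained at k = 1)
  C[1][0] = min over k of (A[1][0] + B[0][0] = -4 + 6 = 2, A[1][1] + B[1][0] = 4 + -1 = 3) = 2 (attained at k = 0)
  C[1][1] = min over k of (A[1][0] + B[0][1] = -4 + 9 = 5, A[1][1] + B[1][1] = 4 + 7 = 11) = 5 (attained at k = 0)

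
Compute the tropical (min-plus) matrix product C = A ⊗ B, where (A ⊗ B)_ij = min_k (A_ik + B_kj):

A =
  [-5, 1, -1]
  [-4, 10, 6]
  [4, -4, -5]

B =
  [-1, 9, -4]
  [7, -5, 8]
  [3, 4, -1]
A ⊗ B =
  [-6, -4, -9]
  [-5, 5, -8]
  [-2, -9, -6]

Apply the min-plus product entry-by-entry:
  C[0][0] = min over k of (A[0][0] + B[0][0] = -5 + -1 = -6, A[0][1] + B[1][0] = 1 + 7 = 8, A[0][2] + B[2][0] = -1 + 3 = 2) = -6 (attained at k = 0)
  C[0][1] = min over k of (A[0][0] + B[0][1] = -5 + 9 = 4, A[0][1] + B[1][1] = 1 + -5 = -4, A[0][2] + B[2][1] = -1 + 4 = 3) = -4 (attained at k = 1)
  C[0][2] = min over k of (A[0][0] + B[0][2] = -5 + -4 = -9, A[0][1] + B[1][2] = 1 + 8 = 9, A[0][2] + B[2][2] = -1 + -1 = -2) = -9 (attained at k = 0)
  C[1][0] = min over k of (A[1][0] + B[0][0] = -4 + -1 = -5, A[1][1] + B[1][0] = 10 + 7 = 17, A[1][2] + B[2][0] = 6 + 3 = 9) = -5 (attained at k = 0)
  C[1][1] = min over k of (A[1][0] + B[0][1] = -4 + 9 = 5, A[1][1] + B[1][1] = 10 + -5 = 5, A[1][2] + B[2][1] = 6 + 4 = 10) = 5 (attained at k = 0)
  C[1][2] = min over k of (A[1][0] + B[0][2] = -4 + -4 = -8, A[1][1] + B[1][2] = 10 + 8 = 18, A[1][2] + B[2][2] = 6 + -1 = 5) = -8 (attained at k = 0)
  C[2][0] = min over k of (A[2][0] + B[0][0] = 4 + -1 = 3, A[2][1] + B[1][0] = -4 + 7 = 3, A[2][2] + B[2][0] = -5 + 3 = -2) = -2 (attained at k = 2)
  C[2][1] = min over k of (A[2][0] + B[0][1] = 4 + 9 = 13, A[2][1] + B[1][1] = -4 + -5 = -9, A[2][2] + B[2][1] = -5 + 4 = -1) = -9 (attained at k = 1)
  C[2][2] = min over k of (A[2][0] + B[0][2] = 4 + -4 = 0, A[2][1] + B[1][2] = -4 + 8 = 4, A[2][2] + B[2][2] = -5 + -1 = -6) = -6 (attained at k = 2)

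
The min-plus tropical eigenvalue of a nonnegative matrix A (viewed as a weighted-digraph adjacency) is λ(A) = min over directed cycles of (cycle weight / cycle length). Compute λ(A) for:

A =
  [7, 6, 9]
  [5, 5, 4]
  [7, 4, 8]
λ(A) = 4

Enumerate directed cycles and compute their means (weight / length). Sample:
  cycle 0 → 0: weight = 7, length = 1, mean = 7/1 ≈ 7.000
  cycle 1 → 1: weight = 5, length = 1, mean = 5/1 ≈ 5.000
  cycle 2 → 2: weight = 8, length = 1, mean = 8/1 ≈ 8.000
  cycle 0 → 1 → 0: weight = 11, length = 2, mean = 11/2 ≈ 5.500
  cycle 0 → 2 → 0: weight = 16, length = 2, mean = 16/2 ≈ 8.000
  cycle 1 → 0 → 1: weight = 11, length = 2, mean = 11/2 ≈ 5.500
Minimum mean = 4.000, attained e.g. along the cycle 1 → 2 → 1 with weight 8 and length 2. So λ(A) = 8/2 = 4.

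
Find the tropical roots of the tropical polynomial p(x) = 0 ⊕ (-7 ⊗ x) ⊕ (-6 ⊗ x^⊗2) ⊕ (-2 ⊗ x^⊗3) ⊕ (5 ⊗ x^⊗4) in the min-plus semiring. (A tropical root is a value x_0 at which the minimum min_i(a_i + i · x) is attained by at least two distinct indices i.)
Roots: {-7, -4, -1, 7}

Each tropical root is a break point of the lower envelope of the lines y = a_i + i · x (there are 5 lines, with slopes 0, 1, ..., 4). Only the lines that attain the minimum somewhere contribute to roots; other lines are dominated. Here the surviving (envelope) indices are i = 4, i = 3, i = 2, i = 1, i = 0.
Intersections between consecutive envelope lines give the roots: for adjacent envelope indices i < j the intersection is x = (a_i − a_j) / (j − i). Reading off the sorted break points: {-7, -4, -1, 7}.
Verification: at each break x_0, at least two indices attain the minimum of min_i(a_i + i · x_0).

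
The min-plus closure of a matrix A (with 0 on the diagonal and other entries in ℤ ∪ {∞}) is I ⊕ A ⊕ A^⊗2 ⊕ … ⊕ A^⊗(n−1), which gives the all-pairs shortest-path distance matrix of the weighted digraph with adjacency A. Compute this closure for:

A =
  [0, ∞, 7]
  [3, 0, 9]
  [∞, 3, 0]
Closure =
  [0, 10, 7]
  [3, 0, 9]
  [6, 3, 0]

This is the Floyd-Warshall all-pairs shortest-path computation. For each intermediate vertex k = 0, 1, …, 2, update dist[i][j] ← min(dist[i][j], dist[i][k] + dist[k][j]). The final matrix gives, for each (i, j), the minimum total weight of any directed path from i to j (possibly empty when i = j).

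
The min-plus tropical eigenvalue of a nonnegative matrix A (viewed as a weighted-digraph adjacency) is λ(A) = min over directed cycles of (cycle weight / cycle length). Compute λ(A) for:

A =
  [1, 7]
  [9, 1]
λ(A) = 1

Enumerate directed cycles and compute their means (weight / length). Sample:
  cycle 0 → 0: weight = 1, length = 1, mean = 1/1 ≈ 1.000
  cycle 1 → 1: weight = 1, length = 1, mean = 1/1 ≈ 1.000
  cycle 0 → 1 → 0: weight = 16, length = 2, mean = 16/2 ≈ 8.000
  cycle 1 → 0 → 1: weight = 16, length = 2, mean = 16/2 ≈ 8.000
Minimum mean = 1.000, attained e.g. along the cycle 0 → 0 with weight 1 and length 1. So λ(A) = 1/1 = 1.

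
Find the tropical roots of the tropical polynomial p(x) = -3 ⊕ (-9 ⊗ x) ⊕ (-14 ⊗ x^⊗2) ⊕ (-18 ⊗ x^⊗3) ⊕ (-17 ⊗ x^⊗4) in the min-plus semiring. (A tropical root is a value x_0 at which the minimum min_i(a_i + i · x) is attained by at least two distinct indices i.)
Roots: {-1, 4, 5, 6}

Each tropical root is a break point of the lower envelope of the lines y = a_i + i · x (there are 5 lines, with slopes 0, 1, ..., 4). Only the lines that attain the minimum somewhere contribute to roots; other lines are dominated. Here the surviving (envelope) indices are i = 4, i = 3, i = 2, i = 1, i = 0.
Intersections between consecutive envelope lines give the roots: for adjacent envelope indices i < j the intersection is x = (a_i − a_j) / (j − i). Reading off the sorted break points: {-1, 4, 5, 6}.
Verification: at each break x_0, at least two indices attain the minimum of min_i(a_i + i · x_0).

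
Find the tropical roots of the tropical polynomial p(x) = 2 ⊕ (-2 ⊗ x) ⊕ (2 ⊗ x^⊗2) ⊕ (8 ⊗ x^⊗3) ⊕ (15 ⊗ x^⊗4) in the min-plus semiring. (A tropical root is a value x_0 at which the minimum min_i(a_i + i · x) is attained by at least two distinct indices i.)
Roots: {-7, -6, -4, 4}

Each tropical root is a break point of the lower envelope of the lines y = a_i + i · x (there are 5 lines, with slopes 0, 1, ..., 4). Only the lines that attain the minimum somewhere contribute to roots; other lines are dominated. Here the surviving (envelope) indices are i = 4, i = 3, i = 2, i = 1, i = 0.
Intersections between consecutive envelope lines give the roots: for adjacent envelope indices i < j the intersection is x = (a_i − a_j) / (j − i). Reading off the sorted break points: {-7, -6, -4, 4}.
Verification: at each break x_0, at least two indices attain the minimum of min_i(a_i + i · x_0).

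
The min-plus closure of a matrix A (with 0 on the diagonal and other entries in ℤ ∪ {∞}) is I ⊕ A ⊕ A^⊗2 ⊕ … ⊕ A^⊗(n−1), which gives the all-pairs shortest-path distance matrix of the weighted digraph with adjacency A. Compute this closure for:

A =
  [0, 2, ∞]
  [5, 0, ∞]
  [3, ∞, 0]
Closure =
  [0, 2, ∞]
  [5, 0, ∞]
  [3, 5, 0]

This is the Floyd-Warshall all-pairs shortest-path computation. For each intermediate vertex k = 0, 1, …, 2, update dist[i][j] ← min(dist[i][j], dist[i][k] + dist[k][j]). The final matrix gives, for each (i, j), the minimum total weight of any directed path from i to j (possibly empty when i = j).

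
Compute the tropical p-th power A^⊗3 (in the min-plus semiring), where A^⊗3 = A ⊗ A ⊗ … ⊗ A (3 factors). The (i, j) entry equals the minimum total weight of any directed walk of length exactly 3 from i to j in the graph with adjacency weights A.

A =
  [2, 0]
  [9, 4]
A^⊗3 =
  [6, 4]
  [13, 11]

Each entry (A^⊗3)_ij equals the minimum over all length-3 walks i = v_0 → v_1 → … → v_3 = j of Σ_t A[v_t][v_{t+1}]. For example, for (i, j) = (0, 1) we minimise over 4 possible intermediate vertex sequences; the minimum is 4, attained along the walk 0 → 0 → 0 → 1.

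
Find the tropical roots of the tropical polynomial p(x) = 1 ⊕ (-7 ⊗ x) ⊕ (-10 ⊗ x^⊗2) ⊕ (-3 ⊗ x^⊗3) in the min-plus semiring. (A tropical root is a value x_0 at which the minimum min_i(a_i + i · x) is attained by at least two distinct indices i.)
Roots: {-7, 3, 8}

Each tropical root is a break point of the lower envelope of the lines y = a_i + i · x (there are 4 lines, with slopes 0, 1, ..., 3). Only the lines that attain the minimum somewhere contribute to roots; other lines are dominated. Here the surviving (envelope) indices are i = 3, i = 2, i = 1, i = 0.
Intersections between consecutive envelope lines give the roots: for adjacent envelope indices i < j the intersection is x = (a_i − a_j) / (j − i). Reading off the sorted break points: {-7, 3, 8}.
Verification: at each break x_0, at least two indices attain the minimum of min_i(a_i + i · x_0).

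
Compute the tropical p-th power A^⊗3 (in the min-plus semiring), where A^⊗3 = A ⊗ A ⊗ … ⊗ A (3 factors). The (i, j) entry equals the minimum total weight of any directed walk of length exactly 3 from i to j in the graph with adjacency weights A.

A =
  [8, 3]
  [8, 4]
A^⊗3 =
  [15, 11]
  [16, 12]

Each entry (A^⊗3)_ij equals the minimum over all length-3 walks i = v_0 → v_1 → … → v_3 = j of Σ_t A[v_t][v_{t+1}]. For example, for (i, j) = (0, 1) we minimise over 4 possible intermediate vertex sequences; the minimum is 11, attained along the walk 0 → 1 → 1 → 1.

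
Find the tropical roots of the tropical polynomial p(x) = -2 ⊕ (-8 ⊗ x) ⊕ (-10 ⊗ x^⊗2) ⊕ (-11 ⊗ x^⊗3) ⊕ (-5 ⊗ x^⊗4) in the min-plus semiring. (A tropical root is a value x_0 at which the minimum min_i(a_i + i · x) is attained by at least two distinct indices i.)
Roots: {-6, 1, 2, 6}

Each tropical root is a break point of the lower envelope of the lines y = a_i + i · x (there are 5 lines, with slopes 0, 1, ..., 4). Only the lines that attain the minimum somewhere contribute to roots; other lines are dominated. Here the surviving (envelope) indices are i = 4, i = 3, i = 2, i = 1, i = 0.
Intersections between consecutive envelope lines give the roots: for adjacent envelope indices i < j the intersection is x = (a_i − a_j) / (j − i). Reading off the sorted break points: {-6, 1, 2, 6}.
Verification: at each break x_0, at least two indices attain the minimum of min_i(a_i + i · x_0).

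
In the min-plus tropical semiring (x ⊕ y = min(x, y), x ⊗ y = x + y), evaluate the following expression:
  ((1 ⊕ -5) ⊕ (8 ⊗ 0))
((1 ⊕ -5) ⊕ (8 ⊗ 0)) = -5

Expand innermost to outermost. Recall ⊕ takes the minimum of its arguments and ⊗ takes their sum. Working out the expression ((1 ⊕ -5) ⊕ (8 ⊗ 0)) gives -5.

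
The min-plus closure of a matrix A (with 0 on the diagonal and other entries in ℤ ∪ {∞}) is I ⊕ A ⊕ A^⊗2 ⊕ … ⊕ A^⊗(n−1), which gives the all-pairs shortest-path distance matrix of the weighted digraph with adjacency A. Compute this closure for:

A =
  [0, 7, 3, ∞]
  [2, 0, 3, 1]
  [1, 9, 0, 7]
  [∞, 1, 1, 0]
Closure =
  [0, 7, 3, 8]
  [2, 0, 2, 1]
  [1, 8, 0, 7]
  [2, 1, 1, 0]

This is the Floyd-Warshall all-pairs shortest-path computation. For each intermediate vertex k = 0, 1, …, 3, update dist[i][j] ← min(dist[i][j], dist[i][k] + dist[k][j]). The final matrix gives, for each (i, j), the minimum total weight of any directed path from i to j (possibly empty when i = j).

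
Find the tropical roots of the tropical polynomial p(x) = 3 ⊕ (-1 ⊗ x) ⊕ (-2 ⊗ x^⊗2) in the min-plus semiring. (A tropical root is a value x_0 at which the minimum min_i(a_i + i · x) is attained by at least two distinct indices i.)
Roots: {1, 4}

Each tropical root is a break point of the lower envelope of the lines y = a_i + i · x (there are 3 lines, with slopes 0, 1, ..., 2). Only the lines that attain the minimum somewhere contribute to roots; other lines are dominated. Here the surviving (envelope) indices are i = 2, i = 1, i = 0.
Intersections between consecutive envelope lines give the roots: for adjacent envelope indices i < j the intersection is x = (a_i − a_j) / (j − i). Reading off the sorted break points: {1, 4}.
Verification: at each break x_0, at least two indices attain the minimum of min_i(a_i + i · x_0).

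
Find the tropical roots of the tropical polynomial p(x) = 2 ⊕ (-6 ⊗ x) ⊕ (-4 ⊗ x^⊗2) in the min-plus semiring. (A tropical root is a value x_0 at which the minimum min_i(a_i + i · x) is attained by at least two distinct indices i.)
Roots: {-2, 8}

Each tropical root is a break point of the lower envelope of the lines y = a_i + i · x (there are 3 lines, with slopes 0, 1, ..., 2). Only the lines that attain the minimum somewhere contribute to roots; other lines are dominated. Here the surviving (envelope) indices are i = 2, i = 1, i = 0.
Intersections between consecutive envelope lines give the roots: for adjacent envelope indices i < j the intersection is x = (a_i − a_j) / (j − i). Reading off the sorted break points: {-2, 8}.
Verification: at each break x_0, at least two indices attain the minimum of min_i(a_i + i · x_0).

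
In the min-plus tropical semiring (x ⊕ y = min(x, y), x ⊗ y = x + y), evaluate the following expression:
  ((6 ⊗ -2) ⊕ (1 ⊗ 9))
((6 ⊗ -2) ⊕ (1 ⊗ 9)) = 4

Expand innermost to outermost. Recall ⊕ takes the minimum of its arguments and ⊗ takes their sum. Working out the expression ((6 ⊗ -2) ⊕ (1 ⊗ 9)) gives 4.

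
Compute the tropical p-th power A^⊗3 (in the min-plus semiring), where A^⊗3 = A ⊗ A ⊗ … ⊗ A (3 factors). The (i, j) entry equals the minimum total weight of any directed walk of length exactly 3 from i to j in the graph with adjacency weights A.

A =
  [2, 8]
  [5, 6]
A^⊗3 =
  [6, 12]
  [9, 15]

Each entry (A^⊗3)_ij equals the minimum over all length-3 walks i = v_0 → v_1 → … → v_3 = j of Σ_t A[v_t][v_{t+1}]. For example, for (i, j) = (0, 1) we minimise over 4 possible intermediate vertex sequences; the minimum is 12, attained along the walk 0 → 0 → 0 → 1.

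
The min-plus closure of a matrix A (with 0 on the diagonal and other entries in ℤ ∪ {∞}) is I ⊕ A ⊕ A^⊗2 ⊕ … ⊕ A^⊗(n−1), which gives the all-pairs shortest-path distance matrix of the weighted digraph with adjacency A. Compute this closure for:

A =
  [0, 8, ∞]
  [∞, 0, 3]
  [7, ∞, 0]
Closure =
  [0, 8, 11]
  [10, 0, 3]
  [7, 15, 0]

This is the Floyd-Warshall all-pairs shortest-path computation. For each intermediate vertex k = 0, 1, …, 2, update dist[i][j] ← min(dist[i][j], dist[i][k] + dist[k][j]). The final matrix gives, for each (i, j), the minimum total weight of any directed path from i to j (possibly empty when i = j).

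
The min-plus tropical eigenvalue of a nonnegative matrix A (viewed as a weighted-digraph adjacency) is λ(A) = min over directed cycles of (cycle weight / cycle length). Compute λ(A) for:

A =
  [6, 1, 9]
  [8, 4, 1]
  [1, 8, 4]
λ(A) = 1

Enumerate directed cycles and compute their means (weight / length). Sample:
  cycle 0 → 0: weight = 6, length = 1, mean = 6/1 ≈ 6.000
  cycle 1 → 1: weight = 4, length = 1, mean = 4/1 ≈ 4.000
  cycle 2 → 2: weight = 4, length = 1, mean = 4/1 ≈ 4.000
  cycle 0 → 1 → 0: weight = 9, length = 2, mean = 9/2 ≈ 4.500
  cycle 0 → 2 → 0: weight = 10, length = 2, mean = 10/2 ≈ 5.000
  cycle 1 → 0 → 1: weight = 9, length = 2, mean = 9/2 ≈ 4.500
Minimum mean = 1.000, attained e.g. along the cycle 0 → 1 → 2 → 0 with weight 3 and length 3. So λ(A) = 3/3 = 1.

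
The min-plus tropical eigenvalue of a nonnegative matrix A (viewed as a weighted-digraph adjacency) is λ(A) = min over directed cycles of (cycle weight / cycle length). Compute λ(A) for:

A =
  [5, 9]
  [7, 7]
λ(A) = 5

Enumerate directed cycles and compute their means (weight / length). Sample:
  cycle 0 → 0: weight = 5, length = 1, mean = 5/1 ≈ 5.000
  cycle 1 → 1: weight = 7, length = 1, mean = 7/1 ≈ 7.000
  cycle 0 → 1 → 0: weight = 16, length = 2, mean = 16/2 ≈ 8.000
  cycle 1 → 0 → 1: weight = 16, length = 2, mean = 16/2 ≈ 8.000
Minimum mean = 5.000, attained e.g. along the cycle 0 → 0 with weight 5 and length 1. So λ(A) = 5/1 = 5.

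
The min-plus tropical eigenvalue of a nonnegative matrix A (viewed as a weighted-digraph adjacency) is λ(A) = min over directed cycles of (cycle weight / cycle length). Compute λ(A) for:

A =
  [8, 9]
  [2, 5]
λ(A) = 5

Enumerate directed cycles and compute their means (weight / length). Sample:
  cycle 0 → 0: weight = 8, length = 1, mean = 8/1 ≈ 8.000
  cycle 1 → 1: weight = 5, length = 1, mean = 5/1 ≈ 5.000
  cycle 0 → 1 → 0: weight = 11, length = 2, mean = 11/2 ≈ 5.500
  cycle 1 → 0 → 1: weight = 11, length = 2, mean = 11/2 ≈ 5.500
Minimum mean = 5.000, attained e.g. along the cycle 1 → 1 with weight 5 and length 1. So λ(A) = 5/1 = 5.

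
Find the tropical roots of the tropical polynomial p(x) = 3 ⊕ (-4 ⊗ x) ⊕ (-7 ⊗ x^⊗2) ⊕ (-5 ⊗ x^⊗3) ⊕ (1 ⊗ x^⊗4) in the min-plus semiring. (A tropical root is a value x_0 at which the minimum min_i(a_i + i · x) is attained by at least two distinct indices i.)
Roots: {-6, -2, 3, 7}

Each tropical root is a break point of the lower envelope of the lines y = a_i + i · x (there are 5 lines, with slopes 0, 1, ..., 4). Only the lines that attain the minimum somewhere contribute to roots; other lines are dominated. Here the surviving (envelope) indices are i = 4, i = 3, i = 2, i = 1, i = 0.
Intersections between consecutive envelope lines give the roots: for adjacent envelope indices i < j the intersection is x = (a_i − a_j) / (j − i). Reading off the sorted break points: {-6, -2, 3, 7}.
Verification: at each break x_0, at least two indices attain the minimum of min_i(a_i + i · x_0).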